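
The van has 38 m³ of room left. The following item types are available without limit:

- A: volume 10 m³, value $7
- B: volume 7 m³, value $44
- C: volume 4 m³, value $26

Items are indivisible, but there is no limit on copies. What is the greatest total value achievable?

Best value-per-unit is C at 26/4; filling with it alone gives 9×26 = 234.
Optimal mix: 2×B + 6×C → volume 38, value 244.

$244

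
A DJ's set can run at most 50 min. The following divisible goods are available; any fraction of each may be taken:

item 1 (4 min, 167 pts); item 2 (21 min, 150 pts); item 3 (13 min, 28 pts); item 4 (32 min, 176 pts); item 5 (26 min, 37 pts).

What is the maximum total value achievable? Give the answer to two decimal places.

Take in order of value per unit:
- item 1 (167/4 per unit): all 4 → value 167, running total 167.00
- item 2 (150/21 per unit): all 21 → value 150, running total 317.00
- item 4 (176/32 per unit): 25 of 32 → value 25×176/32 = 137.5000, running total 454.50
Total 454.50.

454.50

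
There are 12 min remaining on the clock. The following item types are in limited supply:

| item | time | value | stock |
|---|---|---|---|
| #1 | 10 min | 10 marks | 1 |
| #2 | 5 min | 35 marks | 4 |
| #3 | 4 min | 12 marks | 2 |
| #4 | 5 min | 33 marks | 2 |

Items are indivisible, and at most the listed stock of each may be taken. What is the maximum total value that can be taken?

70 marks

Best selections within time 12 and stock limits:
- 2×#2: time 10, value 70
- 1×#2 + 1×#4: time 10, value 68
- 2×#4: time 10, value 66
- 1×#2 + 1×#3: time 9, value 47
Best: 70 marks.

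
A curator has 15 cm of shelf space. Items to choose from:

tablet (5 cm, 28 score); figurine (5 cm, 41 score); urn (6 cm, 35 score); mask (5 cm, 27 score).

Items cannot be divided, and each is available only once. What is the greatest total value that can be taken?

96 score

Check high-value combinations within 15 cm:
- tablet+figurine+mask: length 5+5+5=15, value 28+41+27=96
- figurine+urn: length 5+6=11, value 41+35=76
- tablet+figurine: length 5+5=10, value 28+41=69
Best: 96 score.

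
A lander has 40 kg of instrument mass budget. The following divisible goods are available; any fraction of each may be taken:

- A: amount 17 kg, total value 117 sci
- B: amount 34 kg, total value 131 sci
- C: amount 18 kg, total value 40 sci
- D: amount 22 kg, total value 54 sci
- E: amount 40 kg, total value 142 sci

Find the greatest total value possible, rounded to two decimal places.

Take in order of value per unit:
- A (117/17 per unit): all 17 → value 117, running total 117.00
- B (131/34 per unit): 23 of 34 → value 23×131/34 = 88.6176, running total 205.62
Total 205.62.

205.62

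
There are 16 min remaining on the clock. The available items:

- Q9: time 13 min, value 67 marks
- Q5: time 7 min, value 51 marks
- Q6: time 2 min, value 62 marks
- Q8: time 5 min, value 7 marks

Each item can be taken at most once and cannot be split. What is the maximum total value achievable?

129 marks

This is a 0/1 knapsack; check combinations near the capacity.
- Q9+Q6: time 13+2=15, value 67+62=129
- Q5+Q6+Q8: time 7+2+5=14, value 51+62+7=120
- Q5+Q6: time 7+2=9, value 51+62=113
- Q6+Q8: time 2+5=7, value 62+7=69
Best: 129 marks.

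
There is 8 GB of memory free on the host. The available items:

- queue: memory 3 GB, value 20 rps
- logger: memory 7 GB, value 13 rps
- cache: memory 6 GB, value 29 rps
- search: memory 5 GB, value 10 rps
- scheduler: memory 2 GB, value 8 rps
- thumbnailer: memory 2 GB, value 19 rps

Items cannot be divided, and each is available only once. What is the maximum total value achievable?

48 rps

Check high-value combinations within 8 GB:
- cache+thumbnailer: memory 6+2=8, value 29+19=48
- queue+scheduler+thumbnailer: memory 3+2+2=7, value 20+8+19=47
- queue+thumbnailer: memory 3+2=5, value 20+19=39
Best: 48 rps.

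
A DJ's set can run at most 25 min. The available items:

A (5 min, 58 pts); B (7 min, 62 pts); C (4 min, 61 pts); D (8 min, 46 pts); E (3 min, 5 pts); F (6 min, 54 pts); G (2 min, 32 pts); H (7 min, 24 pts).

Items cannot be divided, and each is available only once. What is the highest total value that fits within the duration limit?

267 pts

Check high-value combinations within 25 min:
- A+B+C+F+G: duration 5+7+4+6+2=24, value 58+62+61+54+32=267
- A+C+D+F+G: duration 5+4+8+6+2=25, value 58+61+46+54+32=251
- A+B+C+E+F: duration 5+7+4+3+6=25, value 58+62+61+5+54=240
Best: 267 pts.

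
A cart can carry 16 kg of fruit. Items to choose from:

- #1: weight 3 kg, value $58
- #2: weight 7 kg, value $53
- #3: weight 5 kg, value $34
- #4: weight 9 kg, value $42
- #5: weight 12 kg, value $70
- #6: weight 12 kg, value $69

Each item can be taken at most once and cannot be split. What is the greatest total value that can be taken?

Check high-value combinations within 16 kg:
- #1+#2+#3: weight 3+7+5=15, value 58+53+34=145
- #1+#5: weight 3+12=15, value 58+70=128
- #1+#6: weight 3+12=15, value 58+69=127
- #1+#2: weight 3+7=10, value 58+53=111
- #1+#4: weight 3+9=12, value 58+42=100
Best: $145.

$145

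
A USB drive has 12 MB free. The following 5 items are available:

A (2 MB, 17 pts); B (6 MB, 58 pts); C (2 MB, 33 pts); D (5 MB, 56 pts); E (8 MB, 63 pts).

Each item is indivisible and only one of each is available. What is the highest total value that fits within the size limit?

Check high-value combinations within 12 MB:
- B+D: size 6+5=11, value 58+56=114
- A+C+E: size 2+2+8=12, value 17+33+63=113
- A+B+C: size 2+6+2=10, value 17+58+33=108
- A+C+D: size 2+2+5=9, value 17+33+56=106
Best: 114 pts.

114 pts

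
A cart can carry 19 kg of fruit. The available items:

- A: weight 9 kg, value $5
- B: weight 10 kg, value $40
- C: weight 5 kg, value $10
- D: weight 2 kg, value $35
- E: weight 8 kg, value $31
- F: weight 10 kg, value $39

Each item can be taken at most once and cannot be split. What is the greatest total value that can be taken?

$85

Check high-value combinations within 19 kg:
- B+C+D: weight 10+5+2=17, value 40+10+35=85
- C+D+F: weight 5+2+10=17, value 10+35+39=84
- C+D+E: weight 5+2+8=15, value 10+35+31=76
- B+D: weight 10+2=12, value 40+35=75
Best: $85.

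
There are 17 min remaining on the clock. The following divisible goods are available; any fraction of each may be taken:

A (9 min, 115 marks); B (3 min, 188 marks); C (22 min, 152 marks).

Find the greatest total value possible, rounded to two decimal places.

337.55

Take in order of value per unit:
- B (188/3 per unit): all 3 → value 188, running total 188.00
- A (115/9 per unit): all 9 → value 115, running total 303.00
- C (152/22 per unit): 5 of 22 → value 5×152/22 = 34.5455, running total 337.55
Total 337.55.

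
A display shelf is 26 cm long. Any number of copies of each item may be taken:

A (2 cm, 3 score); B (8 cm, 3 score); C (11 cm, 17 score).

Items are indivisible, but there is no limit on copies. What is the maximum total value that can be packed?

Best value-per-unit is C at 17/11; filling with it alone gives 2×17 = 34.
Optimal mix: 2×A + 2×C → length 26, value 40.

40 score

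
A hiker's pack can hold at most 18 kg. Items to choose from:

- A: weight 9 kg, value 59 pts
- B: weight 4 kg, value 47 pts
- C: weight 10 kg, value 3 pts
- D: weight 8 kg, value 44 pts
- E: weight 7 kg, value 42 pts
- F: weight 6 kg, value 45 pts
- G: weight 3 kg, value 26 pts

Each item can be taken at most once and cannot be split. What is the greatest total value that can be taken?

Check high-value combinations within 18 kg:
- B+D+F: weight 4+8+6=18, value 47+44+45=136
- B+E+F: weight 4+7+6=17, value 47+42+45=134
- A+B+G: weight 9+4+3=16, value 59+47+26=132
- A+F+G: weight 9+6+3=18, value 59+45+26=130
Best: 136 pts.

136 pts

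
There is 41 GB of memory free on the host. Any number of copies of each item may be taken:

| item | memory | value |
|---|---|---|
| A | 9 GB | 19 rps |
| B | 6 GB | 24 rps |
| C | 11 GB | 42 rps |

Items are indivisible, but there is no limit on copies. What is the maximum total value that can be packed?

162 rps

Best value-per-unit is B at 24/6; filling with it alone gives 6×24 = 144.
Optimal mix: 5×B + 1×C → memory 41, value 162.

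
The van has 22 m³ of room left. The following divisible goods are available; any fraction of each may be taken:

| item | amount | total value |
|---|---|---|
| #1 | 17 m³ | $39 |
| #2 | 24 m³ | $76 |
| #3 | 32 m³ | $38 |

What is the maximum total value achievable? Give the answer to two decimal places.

69.67

Take in order of value per unit:
- #2 (76/24 per unit): 22 of 24 → value 22×76/24 = 69.6667, running total 69.67
Total 69.67.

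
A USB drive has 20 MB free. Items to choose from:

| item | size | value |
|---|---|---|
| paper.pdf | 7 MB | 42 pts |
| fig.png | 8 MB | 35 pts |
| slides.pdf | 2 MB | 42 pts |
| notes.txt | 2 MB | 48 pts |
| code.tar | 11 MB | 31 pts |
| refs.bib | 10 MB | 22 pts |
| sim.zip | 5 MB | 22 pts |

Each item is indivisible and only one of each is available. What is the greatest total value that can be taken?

This is a 0/1 knapsack; check combinations near the capacity.
- paper.pdf+fig.png+slides.pdf+notes.txt: size 7+8+2+2=19, value 42+35+42+48=167
- paper.pdf+slides.pdf+notes.txt+sim.zip: size 7+2+2+5=16, value 42+42+48+22=154
- fig.png+slides.pdf+notes.txt+sim.zip: size 8+2+2+5=17, value 35+42+48+22=147
Best: 167 pts.

167 pts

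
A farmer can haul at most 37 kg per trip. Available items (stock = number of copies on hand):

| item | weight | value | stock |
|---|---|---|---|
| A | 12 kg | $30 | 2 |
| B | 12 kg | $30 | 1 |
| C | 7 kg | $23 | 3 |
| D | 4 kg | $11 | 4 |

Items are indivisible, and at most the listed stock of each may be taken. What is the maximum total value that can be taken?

$113

Best selections within weight 37 and stock limits:
- 3×C + 4×D: weight 37, value 113
- 1×B + 3×C + 1×D: weight 37, value 110
Best: $113.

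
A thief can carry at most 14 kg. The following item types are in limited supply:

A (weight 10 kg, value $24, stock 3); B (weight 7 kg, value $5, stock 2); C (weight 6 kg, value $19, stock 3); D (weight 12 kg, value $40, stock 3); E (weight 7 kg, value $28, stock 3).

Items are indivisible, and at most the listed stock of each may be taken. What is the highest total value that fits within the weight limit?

Top feasible selections:
- 2×E: weight 14, value 56
- 1×C + 1×E: weight 13, value 47
- 1×D: weight 12, value 40
Best: $56.

$56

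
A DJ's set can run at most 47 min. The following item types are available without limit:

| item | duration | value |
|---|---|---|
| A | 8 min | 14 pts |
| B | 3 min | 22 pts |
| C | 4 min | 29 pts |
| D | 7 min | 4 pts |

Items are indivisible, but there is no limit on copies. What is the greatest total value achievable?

Best value-per-unit is B at 22/3; filling with it alone gives 15×22 = 330.
Optimal mix: 13×B + 2×C → duration 47, value 344.

344 pts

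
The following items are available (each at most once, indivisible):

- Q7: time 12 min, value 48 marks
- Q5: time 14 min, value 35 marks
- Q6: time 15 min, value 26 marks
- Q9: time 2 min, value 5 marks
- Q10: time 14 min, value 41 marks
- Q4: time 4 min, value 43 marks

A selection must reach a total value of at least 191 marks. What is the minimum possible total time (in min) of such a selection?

59

Subsets with value ≥ 191, sorted by total time:
- Q7+Q5+Q6+Q10+Q4: time 59, value 193
- Q7+Q5+Q6+Q9+Q10+Q4: time 61, value 198
Minimum time: 59 min.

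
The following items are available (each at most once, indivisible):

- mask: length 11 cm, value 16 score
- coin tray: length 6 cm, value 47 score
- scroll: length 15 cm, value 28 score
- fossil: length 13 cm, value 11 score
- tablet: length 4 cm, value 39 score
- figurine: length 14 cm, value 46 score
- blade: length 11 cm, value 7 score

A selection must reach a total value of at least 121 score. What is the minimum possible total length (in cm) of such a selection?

Subsets with value ≥ 121, sorted by total length:
- coin tray+tablet+figurine: length 24, value 132
- mask+coin tray+tablet+figurine: length 35, value 148
- coin tray+tablet+figurine+blade: length 35, value 139
- coin tray+scroll+figurine: length 35, value 121
Minimum length: 24 cm.

24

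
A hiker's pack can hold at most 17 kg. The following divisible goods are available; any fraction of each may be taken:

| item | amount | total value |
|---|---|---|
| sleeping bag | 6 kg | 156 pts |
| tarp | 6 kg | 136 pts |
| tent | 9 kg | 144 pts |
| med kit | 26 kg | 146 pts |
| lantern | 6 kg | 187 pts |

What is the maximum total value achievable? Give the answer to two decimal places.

Take in order of value per unit:
- lantern (187/6 per unit): all 6 → value 187, running total 187.00
- sleeping bag (156/6 per unit): all 6 → value 156, running total 343.00
- tarp (136/6 per unit): 5 of 6 → value 5×136/6 = 113.3333, running total 456.33
Total 456.33.

456.33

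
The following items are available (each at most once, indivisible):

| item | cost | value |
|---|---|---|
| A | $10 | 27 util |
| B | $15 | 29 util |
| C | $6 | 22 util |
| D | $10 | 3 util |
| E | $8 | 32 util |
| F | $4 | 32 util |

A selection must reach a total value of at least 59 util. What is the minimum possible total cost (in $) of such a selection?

Subsets with value ≥ 59, sorted by total cost:
- E+F: cost 12, value 64
- A+F: cost 14, value 59
Minimum cost: 12 $.

12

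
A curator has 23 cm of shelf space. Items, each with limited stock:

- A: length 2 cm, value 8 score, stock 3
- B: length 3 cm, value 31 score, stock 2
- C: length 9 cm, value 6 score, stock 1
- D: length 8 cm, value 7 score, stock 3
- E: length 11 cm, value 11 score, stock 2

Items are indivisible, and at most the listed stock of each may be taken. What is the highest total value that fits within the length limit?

97 score

Best selections within length 23 and stock limits:
- 3×A + 2×B + 1×E: length 23, value 97
- 3×A + 2×B + 1×D: length 20, value 93
- 3×A + 2×B + 1×C: length 21, value 92
- 2×A + 2×B + 1×E: length 21, value 89
Best: 97 score.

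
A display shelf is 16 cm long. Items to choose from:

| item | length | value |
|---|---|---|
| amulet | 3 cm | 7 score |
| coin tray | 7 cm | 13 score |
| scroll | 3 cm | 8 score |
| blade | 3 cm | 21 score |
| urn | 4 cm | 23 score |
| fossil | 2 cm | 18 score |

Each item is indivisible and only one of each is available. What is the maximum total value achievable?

Check high-value combinations within 16 cm:
- amulet+scroll+blade+urn+fossil: length 3+3+3+4+2=15, value 7+8+21+23+18=77
- coin tray+blade+urn+fossil: length 7+3+4+2=16, value 13+21+23+18=75
- scroll+blade+urn+fossil: length 3+3+4+2=12, value 8+21+23+18=70
- amulet+blade+urn+fossil: length 3+3+4+2=12, value 7+21+23+18=69
- blade+urn+fossil: length 3+4+2=9, value 21+23+18=62
Best: 77 score.

77 score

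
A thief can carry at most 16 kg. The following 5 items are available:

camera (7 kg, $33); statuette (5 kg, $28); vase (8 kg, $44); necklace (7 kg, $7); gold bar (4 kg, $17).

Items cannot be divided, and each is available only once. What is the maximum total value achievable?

Check high-value combinations within 16 kg:
- camera+statuette+gold bar: weight 7+5+4=16, value 33+28+17=78
- camera+vase: weight 7+8=15, value 33+44=77
- statuette+vase: weight 5+8=13, value 28+44=72
- camera+statuette: weight 7+5=12, value 33+28=61
- vase+gold bar: weight 8+4=12, value 44+17=61
Best: $78.

$78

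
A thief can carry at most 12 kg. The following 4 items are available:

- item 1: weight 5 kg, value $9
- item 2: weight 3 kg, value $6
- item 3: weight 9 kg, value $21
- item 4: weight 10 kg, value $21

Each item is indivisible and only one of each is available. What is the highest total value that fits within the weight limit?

Check high-value combinations within 12 kg:
- item 2+item 3: weight 3+9=12, value 6+21=27
- item 3: weight 9, value 21
- item 4: weight 10, value 21
- item 1+item 2: weight 5+3=8, value 9+6=15
- item 1: weight 5, value 9
Best: $27.

$27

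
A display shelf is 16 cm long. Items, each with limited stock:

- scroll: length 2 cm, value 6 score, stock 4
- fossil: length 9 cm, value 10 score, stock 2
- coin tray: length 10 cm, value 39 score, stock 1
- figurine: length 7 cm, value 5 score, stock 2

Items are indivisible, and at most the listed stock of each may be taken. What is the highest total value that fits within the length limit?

57 score

Top feasible selections:
- 3×scroll + 1×coin tray: length 16, value 57
- 2×scroll + 1×coin tray: length 14, value 51
- 1×scroll + 1×coin tray: length 12, value 45
Best: 57 score.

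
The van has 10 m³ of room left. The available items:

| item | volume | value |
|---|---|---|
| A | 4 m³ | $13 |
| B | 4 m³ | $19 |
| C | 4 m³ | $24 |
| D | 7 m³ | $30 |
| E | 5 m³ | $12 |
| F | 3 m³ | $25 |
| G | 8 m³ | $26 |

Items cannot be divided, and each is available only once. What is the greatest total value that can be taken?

This is a 0/1 knapsack; check combinations near the capacity.
- D+F: volume 7+3=10, value 30+25=55
- C+F: volume 4+3=7, value 24+25=49
- B+F: volume 4+3=7, value 19+25=44
- B+C: volume 4+4=8, value 19+24=43
Best: $55.

$55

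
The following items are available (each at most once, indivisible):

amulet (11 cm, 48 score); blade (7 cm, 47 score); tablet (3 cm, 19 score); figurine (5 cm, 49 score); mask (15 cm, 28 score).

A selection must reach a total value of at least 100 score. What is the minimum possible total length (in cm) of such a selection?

15

Subsets with value ≥ 100, sorted by total length:
- blade+tablet+figurine: length 15, value 115
- amulet+tablet+figurine: length 19, value 116
Minimum length: 15 cm.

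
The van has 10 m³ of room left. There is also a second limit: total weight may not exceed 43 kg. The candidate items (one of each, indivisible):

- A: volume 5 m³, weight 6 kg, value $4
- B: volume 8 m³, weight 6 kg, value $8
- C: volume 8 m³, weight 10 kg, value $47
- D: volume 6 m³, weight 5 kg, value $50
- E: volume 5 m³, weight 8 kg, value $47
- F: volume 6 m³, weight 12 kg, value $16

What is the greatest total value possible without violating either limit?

Feasible sets respecting both limits:
- A+E: volume 10, weight 14, value 51
- D: volume 6, weight 5, value 50
- C: volume 8, weight 10, value 47
Best: $51.

$51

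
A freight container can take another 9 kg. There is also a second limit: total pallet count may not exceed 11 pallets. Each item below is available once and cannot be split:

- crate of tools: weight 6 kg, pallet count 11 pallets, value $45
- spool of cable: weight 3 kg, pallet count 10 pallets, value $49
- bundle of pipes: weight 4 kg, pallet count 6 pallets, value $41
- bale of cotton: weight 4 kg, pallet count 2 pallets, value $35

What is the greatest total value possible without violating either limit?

Feasible sets respecting both limits:
- bundle of pipes+bale of cotton: weight 8, pallet count 8, value 76
- spool of cable: weight 3, pallet count 10, value 49
- crate of tools: weight 6, pallet count 11, value 45
Best: $76.

$76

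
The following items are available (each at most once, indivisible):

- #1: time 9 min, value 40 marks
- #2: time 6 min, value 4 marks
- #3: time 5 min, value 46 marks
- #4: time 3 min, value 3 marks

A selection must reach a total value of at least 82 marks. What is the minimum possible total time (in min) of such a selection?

14

Subsets with value ≥ 82, sorted by total time:
- #1+#3: time 14, value 86
- #1+#3+#4: time 17, value 89
Minimum time: 14 min.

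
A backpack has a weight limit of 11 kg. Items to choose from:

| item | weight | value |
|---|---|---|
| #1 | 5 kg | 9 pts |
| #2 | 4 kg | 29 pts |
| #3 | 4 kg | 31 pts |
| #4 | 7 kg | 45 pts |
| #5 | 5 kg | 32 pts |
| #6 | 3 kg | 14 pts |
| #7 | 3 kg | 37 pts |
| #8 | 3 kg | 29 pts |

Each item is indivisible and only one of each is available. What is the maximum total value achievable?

98 pts

This is a 0/1 knapsack; check combinations near the capacity.
- #5+#7+#8: weight 5+3+3=11, value 32+37+29=98
- #3+#7+#8: weight 4+3+3=10, value 31+37+29=97
- #2+#3+#7: weight 4+4+3=11, value 29+31+37=97
- #2+#7+#8: weight 4+3+3=10, value 29+37+29=95
- #2+#3+#8: weight 4+4+3=11, value 29+31+29=89
Best: 98 pts.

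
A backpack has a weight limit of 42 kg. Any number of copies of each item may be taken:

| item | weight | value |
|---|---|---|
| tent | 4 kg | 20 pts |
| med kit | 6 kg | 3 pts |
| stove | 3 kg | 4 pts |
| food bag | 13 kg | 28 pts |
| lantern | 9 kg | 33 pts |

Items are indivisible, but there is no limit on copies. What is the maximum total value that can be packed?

200 pts

Best value-per-unit is tent at 20/4, and filling with it alone uses weight 10×4=40. No mix of the others beats 10×20 = 200.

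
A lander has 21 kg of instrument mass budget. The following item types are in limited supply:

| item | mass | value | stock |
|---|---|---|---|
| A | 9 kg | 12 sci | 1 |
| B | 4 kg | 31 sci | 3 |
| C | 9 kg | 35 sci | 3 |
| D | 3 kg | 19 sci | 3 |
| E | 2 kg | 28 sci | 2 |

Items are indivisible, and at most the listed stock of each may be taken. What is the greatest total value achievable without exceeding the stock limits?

Top feasible selections:
- 2×B + 3×D + 2×E: mass 21, value 175
- 3×B + 1×D + 2×E: mass 19, value 168
- 3×B + 2×D + 1×E: mass 20, value 159
Best: 175 sci.

175 sci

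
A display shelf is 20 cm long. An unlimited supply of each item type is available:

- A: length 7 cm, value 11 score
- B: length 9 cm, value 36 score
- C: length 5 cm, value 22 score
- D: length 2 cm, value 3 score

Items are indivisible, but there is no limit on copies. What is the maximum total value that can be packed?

88 score

Best value-per-unit is C at 22/5, and filling with it alone uses length 4×5=20. No mix of the others beats 4×22 = 88.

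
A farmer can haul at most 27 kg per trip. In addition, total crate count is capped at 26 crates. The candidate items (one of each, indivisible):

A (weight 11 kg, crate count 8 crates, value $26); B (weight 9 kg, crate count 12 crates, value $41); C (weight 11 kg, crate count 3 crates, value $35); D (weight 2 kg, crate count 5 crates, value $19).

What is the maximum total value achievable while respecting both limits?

Feasible sets respecting both limits:
- B+C+D: weight 22, crate count 20, value 95
- A+B+D: weight 22, crate count 25, value 86
- A+C+D: weight 24, crate count 16, value 80
- B+C: weight 20, crate count 15, value 76
Best: $95.

$95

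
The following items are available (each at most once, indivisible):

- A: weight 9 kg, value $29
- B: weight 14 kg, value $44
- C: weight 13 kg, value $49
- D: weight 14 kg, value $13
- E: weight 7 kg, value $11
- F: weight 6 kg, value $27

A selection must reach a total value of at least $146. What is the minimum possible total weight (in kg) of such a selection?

42

Subsets with value ≥ 146, sorted by total weight:
- A+B+C+F: weight 42, value 149
- A+B+C+E+F: weight 49, value 160
- A+B+C+D+F: weight 56, value 162
- A+B+C+D+E: weight 57, value 146
Minimum weight: 42 kg.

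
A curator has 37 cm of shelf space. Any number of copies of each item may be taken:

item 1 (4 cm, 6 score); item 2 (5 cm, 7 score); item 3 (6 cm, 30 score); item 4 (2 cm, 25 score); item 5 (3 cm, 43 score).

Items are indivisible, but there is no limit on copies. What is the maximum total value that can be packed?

523 score

Best value-per-unit is item 5 at 43/3; filling with it alone gives 12×43 = 516.
Optimal mix: 2×item 4 + 11×item 5 → length 37, value 523.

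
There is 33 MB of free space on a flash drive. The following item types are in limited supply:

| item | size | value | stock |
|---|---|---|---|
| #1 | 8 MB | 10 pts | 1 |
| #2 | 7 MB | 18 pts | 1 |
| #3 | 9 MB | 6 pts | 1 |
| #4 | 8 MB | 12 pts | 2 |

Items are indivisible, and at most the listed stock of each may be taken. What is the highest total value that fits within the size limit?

Top feasible selections:
- 1×#1 + 1×#2 + 2×#4: size 31, value 52
- 1×#2 + 1×#3 + 2×#4: size 32, value 48
- 1×#1 + 1×#2 + 1×#3 + 1×#4: size 32, value 46
Best: 52 pts.

52 pts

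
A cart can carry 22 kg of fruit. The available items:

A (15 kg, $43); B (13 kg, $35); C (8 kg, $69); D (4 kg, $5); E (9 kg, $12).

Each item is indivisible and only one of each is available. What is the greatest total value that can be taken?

$104

This is a 0/1 knapsack; check combinations near the capacity.
- B+C: weight 13+8=21, value 35+69=104
- C+D+E: weight 8+4+9=21, value 69+5+12=86
- C+E: weight 8+9=17, value 69+12=81
Best: $104.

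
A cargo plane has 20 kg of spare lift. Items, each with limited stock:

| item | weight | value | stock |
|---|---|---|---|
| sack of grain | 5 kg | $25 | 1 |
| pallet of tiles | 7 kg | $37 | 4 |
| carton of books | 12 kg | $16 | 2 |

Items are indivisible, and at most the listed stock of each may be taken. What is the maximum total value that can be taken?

$99

Best selections within weight 20 and stock limits:
- 1×sack of grain + 2×pallet of tiles: weight 19, value 99
- 2×pallet of tiles: weight 14, value 74
Best: $99.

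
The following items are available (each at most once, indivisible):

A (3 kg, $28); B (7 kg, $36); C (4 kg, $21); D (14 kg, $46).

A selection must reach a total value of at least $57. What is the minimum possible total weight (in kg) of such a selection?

Subsets with value ≥ 57, sorted by total weight:
- A+B: weight 10, value 64
- B+C: weight 11, value 57
- A+B+C: weight 14, value 85
- A+D: weight 17, value 74
Minimum weight: 10 kg.

10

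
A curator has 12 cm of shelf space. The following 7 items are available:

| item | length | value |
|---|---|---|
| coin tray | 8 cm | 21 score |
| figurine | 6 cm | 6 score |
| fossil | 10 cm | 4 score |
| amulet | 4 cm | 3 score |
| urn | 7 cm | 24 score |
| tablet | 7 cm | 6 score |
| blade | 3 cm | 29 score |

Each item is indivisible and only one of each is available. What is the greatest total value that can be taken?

Check high-value combinations within 12 cm:
- urn+blade: length 7+3=10, value 24+29=53
- coin tray+blade: length 8+3=11, value 21+29=50
- figurine+blade: length 6+3=9, value 6+29=35
- tablet+blade: length 7+3=10, value 6+29=35
Best: 53 score.

53 score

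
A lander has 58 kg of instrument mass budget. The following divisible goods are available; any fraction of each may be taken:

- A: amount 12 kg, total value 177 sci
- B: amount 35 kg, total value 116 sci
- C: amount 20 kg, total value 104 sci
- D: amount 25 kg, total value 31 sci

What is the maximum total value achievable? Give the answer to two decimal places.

Take in order of value per unit:
- A (177/12 per unit): all 12 → value 177, running total 177.00
- C (104/20 per unit): all 20 → value 104, running total 281.00
- B (116/35 per unit): 26 of 35 → value 26×116/35 = 86.1714, running total 367.17
Total 367.17.

367.17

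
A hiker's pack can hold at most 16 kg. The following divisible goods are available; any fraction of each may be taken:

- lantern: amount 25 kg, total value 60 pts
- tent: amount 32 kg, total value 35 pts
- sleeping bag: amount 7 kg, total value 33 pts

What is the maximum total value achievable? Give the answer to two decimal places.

54.60

Take in order of value per unit:
- sleeping bag (33/7 per unit): all 7 → value 33, running total 33.00
- lantern (60/25 per unit): 9 of 25 → value 9×60/25 = 21.6000, running total 54.60
Total 54.60.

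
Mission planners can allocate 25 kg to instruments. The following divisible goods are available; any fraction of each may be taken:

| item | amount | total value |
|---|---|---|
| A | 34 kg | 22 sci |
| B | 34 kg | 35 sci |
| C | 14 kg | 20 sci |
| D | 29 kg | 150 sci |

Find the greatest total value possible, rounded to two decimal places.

129.31

Take in order of value per unit:
- D (150/29 per unit): 25 of 29 → value 25×150/29 = 129.3103, running total 129.31
Total 129.31.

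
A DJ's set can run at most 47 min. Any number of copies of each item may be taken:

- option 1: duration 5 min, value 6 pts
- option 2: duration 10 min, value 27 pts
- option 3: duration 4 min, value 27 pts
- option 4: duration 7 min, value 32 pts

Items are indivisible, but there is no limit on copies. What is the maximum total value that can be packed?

Best value-per-unit is option 3 at 27/4; filling with it alone gives 11×27 = 297.
Optimal mix: 10×option 3 + 1×option 4 → duration 47, value 302.

302 pts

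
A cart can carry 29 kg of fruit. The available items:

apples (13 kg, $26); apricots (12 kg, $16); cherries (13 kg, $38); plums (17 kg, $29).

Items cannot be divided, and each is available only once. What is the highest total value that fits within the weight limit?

Check high-value combinations within 29 kg:
- apples+cherries: weight 13+13=26, value 26+38=64
- apricots+cherries: weight 12+13=25, value 16+38=54
- apricots+plums: weight 12+17=29, value 16+29=45
- apples+apricots: weight 13+12=25, value 26+16=42
Best: $64.

$64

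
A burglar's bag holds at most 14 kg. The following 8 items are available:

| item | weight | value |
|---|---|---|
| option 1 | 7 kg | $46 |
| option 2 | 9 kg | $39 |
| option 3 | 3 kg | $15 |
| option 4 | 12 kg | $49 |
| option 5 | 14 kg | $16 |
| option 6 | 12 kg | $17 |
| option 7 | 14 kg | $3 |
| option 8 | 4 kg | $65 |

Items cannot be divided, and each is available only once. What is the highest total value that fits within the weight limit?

Check high-value combinations within 14 kg:
- option 1+option 3+option 8: weight 7+3+4=14, value 46+15+65=126
- option 1+option 8: weight 7+4=11, value 46+65=111
- option 2+option 8: weight 9+4=13, value 39+65=104
- option 3+option 8: weight 3+4=7, value 15+65=80
Best: $126.

$126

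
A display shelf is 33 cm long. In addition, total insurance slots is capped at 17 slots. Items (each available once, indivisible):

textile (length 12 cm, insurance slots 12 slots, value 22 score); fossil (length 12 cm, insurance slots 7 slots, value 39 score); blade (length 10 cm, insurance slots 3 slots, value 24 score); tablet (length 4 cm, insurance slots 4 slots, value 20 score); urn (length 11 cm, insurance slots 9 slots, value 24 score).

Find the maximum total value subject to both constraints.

83 score

Feasible sets respecting both limits:
- fossil+blade+tablet: length 26, insurance slots 14, value 83
- blade+tablet+urn: length 25, insurance slots 16, value 68
- fossil+blade: length 22, insurance slots 10, value 63
Best: 83 score.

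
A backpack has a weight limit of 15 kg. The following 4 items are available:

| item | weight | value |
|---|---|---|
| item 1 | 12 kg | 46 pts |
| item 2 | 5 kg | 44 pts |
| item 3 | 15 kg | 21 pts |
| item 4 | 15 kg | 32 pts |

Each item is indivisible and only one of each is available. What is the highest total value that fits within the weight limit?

46 pts

Check high-value combinations within 15 kg:
- item 1: weight 12, value 46
- item 2: weight 5, value 44
- item 4: weight 15, value 32
- item 3: weight 15, value 21
Best: 46 pts.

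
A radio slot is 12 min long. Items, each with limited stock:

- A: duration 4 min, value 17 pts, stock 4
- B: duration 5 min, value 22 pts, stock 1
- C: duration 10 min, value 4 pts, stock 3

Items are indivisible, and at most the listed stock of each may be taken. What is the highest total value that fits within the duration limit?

Top feasible selections:
- 3×A: duration 12, value 51
- 1×A + 1×B: duration 9, value 39
- 2×A: duration 8, value 34
- 1×B: duration 5, value 22
Best: 51 pts.

51 pts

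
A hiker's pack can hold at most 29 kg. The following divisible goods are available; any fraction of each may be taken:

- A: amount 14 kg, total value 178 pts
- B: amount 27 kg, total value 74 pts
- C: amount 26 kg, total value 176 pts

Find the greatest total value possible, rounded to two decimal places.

279.54

Take in order of value per unit:
- A (178/14 per unit): all 14 → value 178, running total 178.00
- C (176/26 per unit): 15 of 26 → value 15×176/26 = 101.5385, running total 279.54
Total 279.54.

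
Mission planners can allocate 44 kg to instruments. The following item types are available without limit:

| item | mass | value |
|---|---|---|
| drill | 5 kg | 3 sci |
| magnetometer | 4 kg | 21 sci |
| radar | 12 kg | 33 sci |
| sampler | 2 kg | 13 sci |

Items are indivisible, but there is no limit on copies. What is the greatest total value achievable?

Best value-per-unit is sampler at 13/2, and filling with it alone uses mass 22×2=44. No mix of the others beats 22×13 = 286.

286 sci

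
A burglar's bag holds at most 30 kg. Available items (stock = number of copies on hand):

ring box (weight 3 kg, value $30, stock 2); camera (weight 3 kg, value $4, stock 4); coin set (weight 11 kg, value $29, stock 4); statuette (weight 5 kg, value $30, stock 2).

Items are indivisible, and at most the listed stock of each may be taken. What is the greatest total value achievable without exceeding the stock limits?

Best selections within weight 30 and stock limits:
- 2×ring box + 1×camera + 1×coin set + 2×statuette: weight 30, value 153
- 2×ring box + 1×coin set + 2×statuette: weight 27, value 149
- 2×ring box + 4×camera + 2×statuette: weight 28, value 136
- 2×ring box + 3×camera + 2×statuette: weight 25, value 132
Best: $153.

$153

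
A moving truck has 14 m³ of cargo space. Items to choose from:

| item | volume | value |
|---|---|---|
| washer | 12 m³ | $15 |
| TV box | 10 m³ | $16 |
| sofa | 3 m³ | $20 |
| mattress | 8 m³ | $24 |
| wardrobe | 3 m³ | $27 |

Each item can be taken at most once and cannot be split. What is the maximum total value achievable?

$71

Check high-value combinations within 14 m³:
- sofa+mattress+wardrobe: volume 3+8+3=14, value 20+24+27=71
- mattress+wardrobe: volume 8+3=11, value 24+27=51
- sofa+wardrobe: volume 3+3=6, value 20+27=47
- sofa+mattress: volume 3+8=11, value 20+24=44
- TV box+wardrobe: volume 10+3=13, value 16+27=43
Best: $71.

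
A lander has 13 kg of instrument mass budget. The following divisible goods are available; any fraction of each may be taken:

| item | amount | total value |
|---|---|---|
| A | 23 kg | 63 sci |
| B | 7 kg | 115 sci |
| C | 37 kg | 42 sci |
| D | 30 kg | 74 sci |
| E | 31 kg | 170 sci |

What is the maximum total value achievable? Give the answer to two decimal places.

147.90

Take in order of value per unit:
- B (115/7 per unit): all 7 → value 115, running total 115.00
- E (170/31 per unit): 6 of 31 → value 6×170/31 = 32.9032, running total 147.90
Total 147.90.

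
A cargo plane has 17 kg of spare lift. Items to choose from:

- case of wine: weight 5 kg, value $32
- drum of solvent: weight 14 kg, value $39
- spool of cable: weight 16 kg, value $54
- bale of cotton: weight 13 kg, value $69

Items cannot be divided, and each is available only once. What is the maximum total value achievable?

$69

Check high-value combinations within 17 kg:
- bale of cotton: weight 13, value 69
- spool of cable: weight 16, value 54
- drum of solvent: weight 14, value 39
- case of wine: weight 5, value 32
Best: $69.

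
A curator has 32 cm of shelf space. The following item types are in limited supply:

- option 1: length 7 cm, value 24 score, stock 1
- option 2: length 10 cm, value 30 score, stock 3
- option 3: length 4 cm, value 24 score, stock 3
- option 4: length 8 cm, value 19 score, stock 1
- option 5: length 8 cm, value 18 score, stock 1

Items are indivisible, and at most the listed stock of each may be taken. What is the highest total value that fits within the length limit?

Best selections within length 32 and stock limits:
- 2×option 2 + 3×option 3: length 32, value 132
- 1×option 1 + 1×option 2 + 3×option 3: length 29, value 126
Best: 132 score.

132 score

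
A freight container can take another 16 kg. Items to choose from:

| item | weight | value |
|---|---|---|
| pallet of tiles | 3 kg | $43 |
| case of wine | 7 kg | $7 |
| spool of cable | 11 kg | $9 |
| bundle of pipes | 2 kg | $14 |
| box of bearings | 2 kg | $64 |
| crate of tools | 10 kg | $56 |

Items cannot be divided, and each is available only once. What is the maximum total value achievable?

Check high-value combinations within 16 kg:
- pallet of tiles+box of bearings+crate of tools: weight 3+2+10=15, value 43+64+56=163
- bundle of pipes+box of bearings+crate of tools: weight 2+2+10=14, value 14+64+56=134
- pallet of tiles+case of wine+bundle of pipes+box of bearings: weight 3+7+2+2=14, value 43+7+14+64=128
- pallet of tiles+bundle of pipes+box of bearings: weight 3+2+2=7, value 43+14+64=121
Best: $163.

$163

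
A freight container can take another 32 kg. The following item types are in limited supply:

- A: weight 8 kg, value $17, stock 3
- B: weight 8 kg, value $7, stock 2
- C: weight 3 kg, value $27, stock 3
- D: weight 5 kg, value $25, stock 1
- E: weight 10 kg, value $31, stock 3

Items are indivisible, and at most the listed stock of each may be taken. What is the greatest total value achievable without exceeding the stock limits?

$154

Top feasible selections:
- 1×A + 3×C + 1×D + 1×E: weight 32, value 154
- 1×B + 3×C + 1×D + 1×E: weight 32, value 144
- 3×C + 2×E: weight 29, value 143
- 2×C + 1×D + 2×E: weight 31, value 141
Best: $154.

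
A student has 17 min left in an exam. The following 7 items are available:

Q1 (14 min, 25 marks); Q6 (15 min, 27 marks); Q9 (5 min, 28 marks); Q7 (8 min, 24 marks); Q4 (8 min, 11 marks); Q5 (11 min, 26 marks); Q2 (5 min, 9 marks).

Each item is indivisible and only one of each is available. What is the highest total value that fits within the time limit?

54 marks

Check high-value combinations within 17 min:
- Q9+Q5: time 5+11=16, value 28+26=54
- Q9+Q7: time 5+8=13, value 28+24=52
- Q9+Q4: time 5+8=13, value 28+11=39
Best: 54 marks.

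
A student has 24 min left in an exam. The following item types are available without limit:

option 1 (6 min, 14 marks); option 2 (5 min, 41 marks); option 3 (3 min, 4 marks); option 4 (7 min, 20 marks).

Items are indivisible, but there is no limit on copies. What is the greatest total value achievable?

Best value-per-unit is option 2 at 41/5; filling with it alone gives 4×41 = 164.
Optimal mix: 4×option 2 + 1×option 3 → time 23, value 168.

168 marks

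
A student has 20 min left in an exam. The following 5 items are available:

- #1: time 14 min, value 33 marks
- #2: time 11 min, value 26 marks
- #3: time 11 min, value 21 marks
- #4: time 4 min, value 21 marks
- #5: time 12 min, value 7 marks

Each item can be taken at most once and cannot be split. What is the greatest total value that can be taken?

54 marks

Check high-value combinations within 20 min:
- #1+#4: time 14+4=18, value 33+21=54
- #2+#4: time 11+4=15, value 26+21=47
- #3+#4: time 11+4=15, value 21+21=42
- #1: time 14, value 33
Best: 54 marks.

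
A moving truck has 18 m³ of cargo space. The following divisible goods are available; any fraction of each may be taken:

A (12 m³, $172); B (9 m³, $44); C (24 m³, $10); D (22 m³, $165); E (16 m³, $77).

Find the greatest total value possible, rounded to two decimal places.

Take in order of value per unit:
- A (172/12 per unit): all 12 → value 172, running total 172.00
- D (165/22 per unit): 6 of 22 → value 6×165/22 = 45.0000, running total 217.00
Total 217.00.

217.00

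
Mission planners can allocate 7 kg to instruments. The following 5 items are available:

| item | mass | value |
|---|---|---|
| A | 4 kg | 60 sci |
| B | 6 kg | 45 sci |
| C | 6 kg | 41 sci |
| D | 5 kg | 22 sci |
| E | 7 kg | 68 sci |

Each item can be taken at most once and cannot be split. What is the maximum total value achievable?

Check high-value combinations within 7 kg:
- E: mass 7, value 68
- A: mass 4, value 60
- B: mass 6, value 45
- C: mass 6, value 41
Best: 68 sci.

68 sci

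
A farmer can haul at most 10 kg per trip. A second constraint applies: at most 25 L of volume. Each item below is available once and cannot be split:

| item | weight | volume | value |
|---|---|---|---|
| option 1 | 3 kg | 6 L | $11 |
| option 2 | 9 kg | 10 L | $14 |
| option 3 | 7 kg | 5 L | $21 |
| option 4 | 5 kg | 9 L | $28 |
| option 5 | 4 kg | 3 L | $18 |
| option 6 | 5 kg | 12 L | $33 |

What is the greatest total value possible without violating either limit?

$61

Feasible sets respecting both limits:
- option 4+option 6: weight 10, volume 21, value 61
- option 5+option 6: weight 9, volume 15, value 51
- option 4+option 5: weight 9, volume 12, value 46
Best: $61.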